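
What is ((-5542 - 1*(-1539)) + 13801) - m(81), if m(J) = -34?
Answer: 9832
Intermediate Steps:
((-5542 - 1*(-1539)) + 13801) - m(81) = ((-5542 - 1*(-1539)) + 13801) - 1*(-34) = ((-5542 + 1539) + 13801) + 34 = (-4003 + 13801) + 34 = 9798 + 34 = 9832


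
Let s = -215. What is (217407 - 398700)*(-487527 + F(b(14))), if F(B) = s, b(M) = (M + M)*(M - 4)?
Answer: 88424210406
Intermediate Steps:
b(M) = 2*M*(-4 + M) (b(M) = (2*M)*(-4 + M) = 2*M*(-4 + M))
F(B) = -215
(217407 - 398700)*(-487527 + F(b(14))) = (217407 - 398700)*(-487527 - 215) = -181293*(-487742) = 88424210406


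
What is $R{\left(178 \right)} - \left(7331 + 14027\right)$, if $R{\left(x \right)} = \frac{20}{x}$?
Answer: $- \frac{1900852}{89} \approx -21358.0$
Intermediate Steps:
$R{\left(178 \right)} - \left(7331 + 14027\right) = \frac{20}{178} - \left(7331 + 14027\right) = 20 \cdot \frac{1}{178} - 21358 = \frac{10}{89} - 21358 = - \frac{1900852}{89}$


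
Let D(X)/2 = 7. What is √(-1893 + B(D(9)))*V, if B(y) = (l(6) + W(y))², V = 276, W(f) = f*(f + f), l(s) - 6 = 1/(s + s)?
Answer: 23*√22547137 ≈ 1.0921e+5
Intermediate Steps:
l(s) = 6 + 1/(2*s) (l(s) = 6 + 1/(s + s) = 6 + 1/(2*s))
D(X) = 14 (D(X) = 2*7 = 14)
W(f) = 2*f² (W(f) = f*(2*f) = 2*f²)
B(y) = (73/12 + 2*y²)² (B(y) = ((6 + (½)/6) + 2*y²)² = ((6 + (½)*(⅙)) + 2*y²)² = ((6 + 1/12) + 2*y²)² = (73/12 + 2*y²)²)
√(-1893 + B(D(9)))*V = √(-1893 + (73 + 24*14²)²/144)*276 = √(-1893 + (73 + 24*196)²/144)*276 = √(-1893 + (73 + 4704)²/144)*276 = √(-1893 + (1/144)*4777²)*276 = √(-1893 + (1/144)*22819729)*276 = √(-1893 + 22819729/144)*276 = √(22547137/144)*276 = (√22547137/12)*276 = 23*√22547137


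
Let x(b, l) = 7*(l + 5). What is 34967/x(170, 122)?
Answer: 34967/889 ≈ 39.333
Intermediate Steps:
x(b, l) = 35 + 7*l (x(b, l) = 7*(5 + l) = 35 + 7*l)
34967/x(170, 122) = 34967/(35 + 7*122) = 34967/(35 + 854) = 34967/889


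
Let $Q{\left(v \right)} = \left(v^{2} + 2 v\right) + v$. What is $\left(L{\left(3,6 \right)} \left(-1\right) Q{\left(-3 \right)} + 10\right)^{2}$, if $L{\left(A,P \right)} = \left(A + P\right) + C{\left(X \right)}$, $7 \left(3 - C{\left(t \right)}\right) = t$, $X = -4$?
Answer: $100$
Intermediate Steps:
$C{\left(t \right)} = 3 - \frac{t}{7}$
$Q{\left(v \right)} = v^{2} + 3 v$
$L{\left(A,P \right)} = \frac{25}{7} + A + P$ ($L{\left(A,P \right)} = \left(A + P\right) + \left(3 - - \frac{4}{7}\right) = \left(A + P\right) + \left(3 + \frac{4}{7}\right) = \left(A + P\right) + \frac{25}{7} = \frac{25}{7} + A + P$)
$\left(L{\left(3,6 \right)} \left(-1\right) Q{\left(-3 \right)} + 10\right)^{2} = \left(\left(\frac{25}{7} + 3 + 6\right) \left(-1\right) \left(- 3 \left(3 - 3\right)\right) + 10\right)^{2} = \left(\frac{88}{7} \left(-1\right) \left(\left(-3\right) 0\right) + 10\right)^{2} = \left(\left(- \frac{88}{7}\right) 0 + 10\right)^{2} = \left(0 + 10\right)^{2} = 10^{2} = 100$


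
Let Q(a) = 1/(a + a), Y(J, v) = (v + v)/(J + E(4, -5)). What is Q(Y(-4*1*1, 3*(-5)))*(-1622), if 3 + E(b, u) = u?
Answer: -1622/5 ≈ -324.40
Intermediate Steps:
E(b, u) = -3 + u
Y(J, v) = 2*v/(-8 + J) (Y(J, v) = (v + v)/(J + (-3 - 5)) = (2*v)/(J - 8) = (2*v)/(-8 + J) = 2*v/(-8 + J))
Q(a) = 1/(2*a)
Q(Y(-4*1*1, 3*(-5)))*(-1622) = (1/(2*((2*(3*(-5))/(-8 - 4*1*1)))))*(-1622) = (1/(2*((2*(-15)/(-8 - 4*1)))))*(-1622) = (1/(2*((2*(-15)/(-8 - 4)))))*(-1622) = (1/(2*((2*(-15)/(-12)))))*(-1622) = (1/(2*((2*(-15)*(-1/12)))))*(-1622) = (1/(2*(5/2)))*(-1622) = ((½)*(⅖))*(-1622) = (⅕)*(-1622) = -1622/5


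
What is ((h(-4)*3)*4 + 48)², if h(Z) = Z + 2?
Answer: 576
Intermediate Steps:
h(Z) = 2 + Z
((h(-4)*3)*4 + 48)² = (((2 - 4)*3)*4 + 48)² = (-2*3*4 + 48)² = (-6*4 + 48)² = (-24 + 48)² = 24² = 576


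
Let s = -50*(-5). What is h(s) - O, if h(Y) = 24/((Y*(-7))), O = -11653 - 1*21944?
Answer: 29397363/875 ≈ 33597.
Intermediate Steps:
s = 250
O = -33597 (O = -11653 - 21944 = -33597)
h(Y) = -24/(7*Y) (h(Y) = 24/((-7*Y)) = 24*(-1/(7*Y)) = -24/(7*Y))
h(s) - O = -24/7/250 - 1*(-33597) = -24/7*1/250 + 33597 = -12/875 + 33597 = 29397363/875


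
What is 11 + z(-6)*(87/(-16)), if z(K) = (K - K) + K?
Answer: 349/8 ≈ 43.625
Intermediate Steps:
z(K) = K (z(K) = 0 + K = K)
11 + z(-6)*(87/(-16)) = 11 - 522/(-16) = 11 - 522*(-1)/16 = 11 - 6*(-87/16) = 11 + 261/8 = 349/8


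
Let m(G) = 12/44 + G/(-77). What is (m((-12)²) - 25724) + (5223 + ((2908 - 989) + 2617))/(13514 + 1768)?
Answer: -10090306393/392238 ≈ -25725.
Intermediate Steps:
m(G) = 3/11 - G/77 (m(G) = 12*(1/44) + G*(-1/77) = 3/11 - G/77)
(m((-12)²) - 25724) + (5223 + ((2908 - 989) + 2617))/(13514 + 1768) = ((3/11 - 1/77*(-12)²) - 25724) + (5223 + ((2908 - 989) + 2617))/(13514 + 1768) = ((3/11 - 1/77*144) - 25724) + (5223 + (1919 + 2617))/15282 = ((3/11 - 144/77) - 25724) + (5223 + 4536)*(1/15282) = (-123/77 - 25724) + 9759*(1/15282) = -1980871/77 + 3253/5094 = -10090306393/392238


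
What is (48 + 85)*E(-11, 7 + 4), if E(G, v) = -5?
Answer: -665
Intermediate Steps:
(48 + 85)*E(-11, 7 + 4) = (48 + 85)*(-5) = 133*(-5) = -665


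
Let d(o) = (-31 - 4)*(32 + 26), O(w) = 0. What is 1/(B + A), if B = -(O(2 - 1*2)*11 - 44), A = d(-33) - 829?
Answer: -1/2815 ≈ -0.00035524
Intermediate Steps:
d(o) = -2030 (d(o) = -35*58 = -2030)
A = -2859 (A = -2030 - 829 = -2859)
B = 44 (B = -(0*11 - 44) = -(0 - 44) = -1*(-44) = 44)
1/(B + A) = 1/(44 - 2859) = 1/(-2815) = -1/2815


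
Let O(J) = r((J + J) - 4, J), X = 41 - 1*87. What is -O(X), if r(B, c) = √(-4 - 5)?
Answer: -3*I ≈ -3.0*I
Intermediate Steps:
r(B, c) = 3*I (r(B, c) = √(-9) = 3*I)
X = -46 (X = 41 - 87 = -46)
O(J) = 3*I
-O(X) = -3*I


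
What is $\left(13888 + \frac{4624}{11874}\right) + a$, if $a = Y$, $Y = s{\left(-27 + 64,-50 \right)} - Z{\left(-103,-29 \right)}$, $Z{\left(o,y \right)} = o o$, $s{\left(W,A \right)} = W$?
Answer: $\frac{19689404}{5937} \approx 3316.4$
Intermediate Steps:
$Z{\left(o,y \right)} = o^{2}$
$Y = -10572$ ($Y = \left(-27 + 64\right) - \left(-103\right)^{2} = 37 - 10609 = -10572$)
$a = -10572$
$\left(13888 + \frac{4624}{11874}\right) + a = \left(13888 + \frac{4624}{11874}\right) - 10572 = \left(13888 + 4624 \cdot \frac{1}{11874}\right) - 10572 = \left(13888 + \frac{2312}{5937}\right) - 10572 = \frac{82455368}{5937} - 10572 = \frac{19689404}{5937}$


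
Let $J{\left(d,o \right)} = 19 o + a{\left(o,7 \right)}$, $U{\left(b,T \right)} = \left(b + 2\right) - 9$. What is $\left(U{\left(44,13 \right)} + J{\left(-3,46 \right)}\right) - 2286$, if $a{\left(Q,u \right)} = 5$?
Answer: $-1370$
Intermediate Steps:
$U{\left(b,T \right)} = -7 + b$ ($U{\left(b,T \right)} = \left(2 + b\right) - 9 = -7 + b$)
$J{\left(d,o \right)} = 5 + 19 o$ ($J{\left(d,o \right)} = 19 o + 5 = 5 + 19 o$)
$\left(U{\left(44,13 \right)} + J{\left(-3,46 \right)}\right) - 2286 = \left(\left(-7 + 44\right) + \left(5 + 19 \cdot 46\right)\right) - 2286 = \left(37 + \left(5 + 874\right)\right) - 2286 = \left(37 + 879\right) - 2286 = 916 - 2286 = -1370$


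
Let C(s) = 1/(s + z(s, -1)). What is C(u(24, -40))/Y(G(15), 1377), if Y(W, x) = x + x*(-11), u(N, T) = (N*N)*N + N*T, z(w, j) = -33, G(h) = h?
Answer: -1/176682870 ≈ -5.6599e-9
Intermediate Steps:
u(N, T) = N**3 + N*T (u(N, T) = N**2*N + N*T = N**3 + N*T)
C(s) = 1/(-33 + s) (C(s) = 1/(s - 33) = 1/(-33 + s))
Y(W, x) = -10*x (Y(W, x) = x - 11*x = -10*x)
C(u(24, -40))/Y(G(15), 1377) = 1/((-33 + 24*(-40 + 24**2))*((-10*1377))) = 1/(-33 + 24*(-40 + 576)*(-13770)) = -1/13770/(-33 + 24*536) = -1/13770/(-33 + 12864) = -1/13770/12831 = (1/12831)*(-1/13770) = -1/176682870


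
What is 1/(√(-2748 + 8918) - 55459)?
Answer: -55459/3075694511 - √6170/3075694511 ≈ -1.8057e-5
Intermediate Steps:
1/(√(-2748 + 8918) - 55459) = 1/(√6170 - 55459) = 1/(-55459 + √6170)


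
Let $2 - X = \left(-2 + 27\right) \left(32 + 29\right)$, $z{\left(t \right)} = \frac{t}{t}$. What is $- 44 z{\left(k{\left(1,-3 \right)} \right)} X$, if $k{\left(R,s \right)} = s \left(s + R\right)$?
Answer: $67012$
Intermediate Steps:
$k{\left(R,s \right)} = s \left(R + s\right)$
$z{\left(t \right)} = 1$
$X = -1523$ ($X = 2 - \left(-2 + 27\right) \left(32 + 29\right) = 2 - 25 \cdot 61 = 2 - 1525 = -1523$)
$- 44 z{\left(k{\left(1,-3 \right)} \right)} X = \left(-44\right) 1 \left(-1523\right) = \left(-44\right) \left(-1523\right) = 67012$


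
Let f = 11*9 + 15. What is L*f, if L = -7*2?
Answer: -1596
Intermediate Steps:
L = -14
f = 114 (f = 99 + 15 = 114)
L*f = -14*114 = -1596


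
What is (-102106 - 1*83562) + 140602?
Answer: -45066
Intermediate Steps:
(-102106 - 1*83562) + 140602 = (-102106 - 83562) + 140602 = -185668 + 140602 = -45066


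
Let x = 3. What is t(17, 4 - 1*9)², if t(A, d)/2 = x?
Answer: 36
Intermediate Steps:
t(A, d) = 6 (t(A, d) = 2*3 = 6)
t(17, 4 - 1*9)² = 6² = 36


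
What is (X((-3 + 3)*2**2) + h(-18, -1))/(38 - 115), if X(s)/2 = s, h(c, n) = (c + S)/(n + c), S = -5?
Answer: -23/1463 ≈ -0.015721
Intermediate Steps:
h(c, n) = (-5 + c)/(c + n) (h(c, n) = (c - 5)/(n + c) = (-5 + c)/(c + n))
X(s) = 2*s
(X((-3 + 3)*2**2) + h(-18, -1))/(38 - 115) = (2*((-3 + 3)*2**2) + (-5 - 18)/(-18 - 1))/(38 - 115) = (2*(0*4) - 23/(-19))/(-77) = (2*0 - 1/19*(-23))*(-1/77) = (0 + 23/19)*(-1/77) = (23/19)*(-1/77) = -23/1463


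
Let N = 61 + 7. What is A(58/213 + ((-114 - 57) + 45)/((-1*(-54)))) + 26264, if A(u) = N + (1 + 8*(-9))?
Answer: 26261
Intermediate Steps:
N = 68
A(u) = -3 (A(u) = 68 + (1 + 8*(-9)) = 68 + (1 - 72) = 68 - 71 = -3)
A(58/213 + ((-114 - 57) + 45)/((-1*(-54)))) + 26264 = -3 + 26264 = 26261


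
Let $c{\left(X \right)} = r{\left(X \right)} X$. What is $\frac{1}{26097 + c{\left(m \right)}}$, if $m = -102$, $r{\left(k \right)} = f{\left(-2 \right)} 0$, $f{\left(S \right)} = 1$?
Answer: $\frac{1}{26097} \approx 3.8319 \cdot 10^{-5}$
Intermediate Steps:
$r{\left(k \right)} = 0$ ($r{\left(k \right)} = 1 \cdot 0 = 0$)
$c{\left(X \right)} = 0$ ($c{\left(X \right)} = 0 X = 0$)
$\frac{1}{26097 + c{\left(m \right)}} = \frac{1}{26097 + 0} = \frac{1}{26097}$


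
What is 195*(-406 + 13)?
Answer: -76635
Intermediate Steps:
195*(-406 + 13) = 195*(-393) = -76635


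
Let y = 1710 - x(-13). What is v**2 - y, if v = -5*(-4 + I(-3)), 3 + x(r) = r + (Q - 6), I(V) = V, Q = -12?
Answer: -519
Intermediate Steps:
x(r) = -21 + r (x(r) = -3 + (r + (-12 - 6)) = -3 + (r - 18) = -3 + (-18 + r) = -21 + r)
v = 35 (v = -5*(-4 - 3) = -5*(-7) = 35)
y = 1744 (y = 1710 - (-21 - 13) = 1710 - 1*(-34) = 1710 + 34 = 1744)
v**2 - y = 35**2 - 1*1744 = 1225 - 1744 = -519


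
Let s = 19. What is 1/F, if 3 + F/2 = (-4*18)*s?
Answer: -1/2742 ≈ -0.00036470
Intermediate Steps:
F = -2742 (F = -6 + 2*(-4*18*19) = -6 + 2*(-72*19) = -6 + 2*(-1368) = -6 - 2736 = -2742)
1/F = 1/(-2742) = -1/2742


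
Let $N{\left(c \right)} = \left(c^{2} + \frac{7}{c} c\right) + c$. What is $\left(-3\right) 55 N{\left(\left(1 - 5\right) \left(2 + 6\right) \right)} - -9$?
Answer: $-164826$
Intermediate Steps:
$N{\left(c \right)} = 7 + c + c^{2}$ ($N{\left(c \right)} = \left(c^{2} + 7\right) + c = \left(7 + c^{2}\right) + c = 7 + c + c^{2}$)
$\left(-3\right) 55 N{\left(\left(1 - 5\right) \left(2 + 6\right) \right)} - -9 = \left(-3\right) 55 \left(7 + \left(1 - 5\right) \left(2 + 6\right) + \left(\left(1 - 5\right) \left(2 + 6\right)\right)^{2}\right) - -9 = - 165 \left(7 - 32 + \left(\left(-4\right) 8\right)^{2}\right) + \left(-64 + 73\right) = - 165 \left(7 - 32 + \left(-32\right)^{2}\right) + 9 = - 165 \left(7 - 32 + 1024\right) + 9 = \left(-165\right) 999 + 9 = -164835 + 9 = -164826$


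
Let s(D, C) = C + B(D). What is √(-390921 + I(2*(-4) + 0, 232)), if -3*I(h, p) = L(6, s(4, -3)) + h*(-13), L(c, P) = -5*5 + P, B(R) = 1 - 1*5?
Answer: I*√390945 ≈ 625.26*I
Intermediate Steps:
B(R) = -4 (B(R) = 1 - 5 = -4)
s(D, C) = -4 + C (s(D, C) = C - 4 = -4 + C)
L(c, P) = -25 + P
I(h, p) = 32/3 + 13*h/3 (I(h, p) = -((-25 + (-4 - 3)) + h*(-13))/3 = -((-25 - 7) - 13*h)/3 = -(-32 - 13*h)/3 = 32/3 + 13*h/3)
√(-390921 + I(2*(-4) + 0, 232)) = √(-390921 + (32/3 + 13*(2*(-4) + 0)/3)) = √(-390921 + (32/3 + 13*(-8 + 0)/3)) = √(-390921 + (32/3 + (13/3)*(-8))) = √(-390921 + (32/3 - 104/3)) = √(-390921 - 24) = √(-390945) = I*√390945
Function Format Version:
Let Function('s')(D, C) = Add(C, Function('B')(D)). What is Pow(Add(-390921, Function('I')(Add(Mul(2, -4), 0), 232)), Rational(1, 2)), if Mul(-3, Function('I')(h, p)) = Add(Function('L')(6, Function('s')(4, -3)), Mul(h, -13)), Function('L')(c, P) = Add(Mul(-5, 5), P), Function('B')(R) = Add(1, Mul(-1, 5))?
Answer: Mul(I, Pow(390945, Rational(1, 2))) ≈ Mul(625.26, I)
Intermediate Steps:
Function('B')(R) = -4 (Function('B')(R) = Add(1, -5) = -4)
Function('s')(D, C) = Add(-4, C) (Function('s')(D, C) = Add(C, -4) = Add(-4, C))
Function('L')(c, P) = Add(-25, P)
Function('I')(h, p) = Add(Rational(32, 3), Mul(Rational(13, 3), h)) (Function('I')(h, p) = Mul(Rational(-1, 3), Add(Add(-25, Add(-4, -3)), Mul(h, -13))) = Mul(Rational(-1, 3), Add(Add(-25, -7), Mul(-13, h))) = Mul(Rational(-1, 3), Add(-32, Mul(-13, h))) = Add(Rational(32, 3), Mul(Rational(13, 3), h)))
Pow(Add(-390921, Function('I')(Add(Mul(2, -4), 0), 232)), Rational(1, 2)) = Pow(Add(-390921, Add(Rational(32, 3), Mul(Rational(13, 3), Add(Mul(2, -4), 0)))), Rational(1, 2)) = Pow(Add(-390921, Add(Rational(32, 3), Mul(Rational(13, 3), Add(-8, 0)))), Rational(1, 2)) = Pow(Add(-390921, Add(Rational(32, 3), Mul(Rational(13, 3), -8))), Rational(1, 2)) = Pow(Add(-390921, Add(Rational(32, 3), Rational(-104, 3))), Rational(1, 2)) = Pow(Add(-390921, -24), Rational(1, 2)) = Pow(-390945, Rational(1, 2)) = Mul(I, Pow(390945, Rational(1, 2)))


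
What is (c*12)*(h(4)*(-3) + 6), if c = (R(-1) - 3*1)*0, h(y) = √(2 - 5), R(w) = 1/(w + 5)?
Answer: 0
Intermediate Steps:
R(w) = 1/(5 + w)
h(y) = I*√3 (h(y) = √(-3) = I*√3)
c = 0 (c = (1/(5 - 1) - 3*1)*0 = (1/4 - 3)*0 = (¼ - 3)*0 = -11/4*0 = 0)
(c*12)*(h(4)*(-3) + 6) = (0*12)*((I*√3)*(-3) + 6) = 0*(-3*I*√3 + 6) = 0*(6 - 3*I*√3) = 0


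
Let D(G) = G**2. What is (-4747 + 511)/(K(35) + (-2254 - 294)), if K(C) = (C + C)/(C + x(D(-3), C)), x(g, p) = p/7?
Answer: 5648/3395 ≈ 1.6636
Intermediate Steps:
x(g, p) = p/7 (x(g, p) = p*(1/7) = p/7)
K(C) = 7/4 (K(C) = (C + C)/(C + C/7) = (2*C)/((8*C/7)) = (2*C)*(7/(8*C)) = 7/4)
(-4747 + 511)/(K(35) + (-2254 - 294)) = (-4747 + 511)/(7/4 + (-2254 - 294)) = -4236/(7/4 - 2548) = -4236/(-10185/4) = -4236*(-4/10185) = 5648/3395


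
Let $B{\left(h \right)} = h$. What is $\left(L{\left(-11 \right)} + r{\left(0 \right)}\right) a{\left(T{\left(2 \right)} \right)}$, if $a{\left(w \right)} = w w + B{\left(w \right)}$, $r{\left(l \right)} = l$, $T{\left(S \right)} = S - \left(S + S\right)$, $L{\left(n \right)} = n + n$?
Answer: $-44$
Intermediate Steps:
$L{\left(n \right)} = 2 n$
$T{\left(S \right)} = - S$ ($T{\left(S \right)} = S - 2 S = - S$)
$a{\left(w \right)} = w + w^{2}$ ($a{\left(w \right)} = w w + w = w^{2} + w = w + w^{2}$)
$\left(L{\left(-11 \right)} + r{\left(0 \right)}\right) a{\left(T{\left(2 \right)} \right)} = \left(2 \left(-11\right) + 0\right) \left(-1\right) 2 \left(1 - 2\right) = \left(-22 + 0\right) \left(- 2 \left(1 - 2\right)\right) = - 22 \left(\left(-2\right) \left(-1\right)\right) = \left(-22\right) 2 = -44$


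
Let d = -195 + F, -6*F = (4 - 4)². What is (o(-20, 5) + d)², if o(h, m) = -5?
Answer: 40000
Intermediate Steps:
F = 0 (F = -(4 - 4)²/6 = -⅙*0² = -⅙*0 = 0)
d = -195 (d = -195 + 0 = -195)
(o(-20, 5) + d)² = (-5 - 195)² = (-200)² = 40000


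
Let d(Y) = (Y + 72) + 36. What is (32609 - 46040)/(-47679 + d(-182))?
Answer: 13431/47753 ≈ 0.28126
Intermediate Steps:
d(Y) = 108 + Y (d(Y) = (72 + Y) + 36 = 108 + Y)
(32609 - 46040)/(-47679 + d(-182)) = (32609 - 46040)/(-47679 + (108 - 182)) = -13431/(-47679 - 74) = -13431/(-47753) = -13431*(-1/47753) = 13431/47753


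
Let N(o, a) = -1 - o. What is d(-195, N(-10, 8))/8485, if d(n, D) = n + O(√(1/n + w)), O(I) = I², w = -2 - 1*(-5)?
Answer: -37441/1654575 ≈ -0.022629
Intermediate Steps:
w = 3 (w = -2 + 5 = 3)
d(n, D) = 3 + n + 1/n (d(n, D) = n + (√(1/n + 3))² = n + (√(3 + 1/n))² = n + (3 + 1/n) = 3 + n + 1/n)
d(-195, N(-10, 8))/8485 = (3 - 195 + 1/(-195))/8485 = (3 - 195 - 1/195)*(1/8485) = -37441/195*1/8485 = -37441/1654575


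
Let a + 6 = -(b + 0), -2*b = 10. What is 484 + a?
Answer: 483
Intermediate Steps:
b = -5 (b = -½*10 = -5)
a = -1 (a = -6 - (-5 + 0) = -6 - 1*(-5) = -6 + 5 = -1)
484 + a = 484 - 1 = 483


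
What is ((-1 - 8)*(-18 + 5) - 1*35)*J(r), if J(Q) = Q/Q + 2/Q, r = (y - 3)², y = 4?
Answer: 246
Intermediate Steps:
r = 1 (r = (4 - 3)² = 1² = 1)
J(Q) = 1 + 2/Q
((-1 - 8)*(-18 + 5) - 1*35)*J(r) = ((-1 - 8)*(-18 + 5) - 1*35)*((2 + 1)/1) = (-9*(-13) - 35)*(1*3) = (117 - 35)*3 = 82*3 = 246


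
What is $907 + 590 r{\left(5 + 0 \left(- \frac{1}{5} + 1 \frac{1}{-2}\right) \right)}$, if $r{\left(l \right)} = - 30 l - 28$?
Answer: $-104113$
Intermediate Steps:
$r{\left(l \right)} = -28 - 30 l$
$907 + 590 r{\left(5 + 0 \left(- \frac{1}{5} + 1 \frac{1}{-2}\right) \right)} = 907 + 590 \left(-28 - 30 \left(5 + 0 \left(- \frac{1}{5} + 1 \frac{1}{-2}\right)\right)\right) = 907 + 590 \left(-28 - 30 \left(5 + 0 \left(\left(-1\right) \frac{1}{5} + 1 \left(- \frac{1}{2}\right)\right)\right)\right) = 907 + 590 \left(-28 - 30 \left(5 + 0 \left(- \frac{1}{5} - \frac{1}{2}\right)\right)\right) = 907 + 590 \left(-28 - 30 \left(5 + 0 \left(- \frac{7}{10}\right)\right)\right) = 907 + 590 \left(-28 - 30 \left(5 + 0\right)\right) = 907 + 590 \left(-28 - 150\right) = 907 + 590 \left(-178\right) = 907 - 105020 = -104113$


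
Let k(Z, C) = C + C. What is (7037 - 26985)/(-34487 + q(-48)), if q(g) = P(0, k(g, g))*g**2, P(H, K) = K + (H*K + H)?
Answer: 19948/255671 ≈ 0.078022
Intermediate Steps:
k(Z, C) = 2*C
P(H, K) = H + K + H*K (P(H, K) = K + (H + H*K) = H + K + H*K)
q(g) = 2*g**3 (q(g) = (0 + 2*g + 0*(2*g))*g**2 = (0 + 2*g + 0)*g**2 = (2*g)*g**2 = 2*g**3)
(7037 - 26985)/(-34487 + q(-48)) = (7037 - 26985)/(-34487 + 2*(-48)**3) = -19948/(-34487 + 2*(-110592)) = -19948/(-34487 - 221184) = -19948/(-255671) = -19948*(-1/255671) = 19948/255671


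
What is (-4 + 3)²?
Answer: 1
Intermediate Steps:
(-4 + 3)² = (-1)² = 1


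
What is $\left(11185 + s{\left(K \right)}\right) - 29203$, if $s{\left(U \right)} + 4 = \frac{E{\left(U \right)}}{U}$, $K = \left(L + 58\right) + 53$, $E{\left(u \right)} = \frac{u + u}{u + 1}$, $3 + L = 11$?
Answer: $- \frac{1081319}{60} \approx -18022.0$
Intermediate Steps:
$L = 8$ ($L = -3 + 11 = 8$)
$E{\left(u \right)} = \frac{2 u}{1 + u}$
$K = 119$ ($K = \left(8 + 58\right) + 53 = 66 + 53 = 119$)
$s{\left(U \right)} = -4 + \frac{2}{1 + U}$ ($s{\left(U \right)} = -4 + \frac{2 U \frac{1}{1 + U}}{U} = -4 + \frac{2}{1 + U}$)
$\left(11185 + s{\left(K \right)}\right) - 29203 = \left(11185 + \frac{2 \left(-1 - 238\right)}{1 + 119}\right) - 29203 = \left(11185 + \frac{2 \left(-1 - 238\right)}{120}\right) - 29203 = \left(11185 + 2 \cdot \frac{1}{120} \left(-239\right)\right) - 29203 = \left(11185 - \frac{239}{60}\right) - 29203 = \frac{670861}{60} - 29203 = - \frac{1081319}{60}$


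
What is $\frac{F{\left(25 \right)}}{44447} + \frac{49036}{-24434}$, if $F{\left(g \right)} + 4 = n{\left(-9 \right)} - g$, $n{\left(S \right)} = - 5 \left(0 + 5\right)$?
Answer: $- \frac{1090411264}{543008999} \approx -2.0081$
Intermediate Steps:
$n{\left(S \right)} = -25$ ($n{\left(S \right)} = \left(-5\right) 5 = -25$)
$F{\left(g \right)} = -29 - g$ ($F{\left(g \right)} = -4 - \left(25 + g\right) = -29 - g$)
$\frac{F{\left(25 \right)}}{44447} + \frac{49036}{-24434} = \frac{-29 - 25}{44447} + \frac{49036}{-24434} = \left(-29 - 25\right) \frac{1}{44447} + 49036 \left(- \frac{1}{24434}\right) = \left(-54\right) \frac{1}{44447} - \frac{24518}{12217} = - \frac{54}{44447} - \frac{24518}{12217} = - \frac{1090411264}{543008999}$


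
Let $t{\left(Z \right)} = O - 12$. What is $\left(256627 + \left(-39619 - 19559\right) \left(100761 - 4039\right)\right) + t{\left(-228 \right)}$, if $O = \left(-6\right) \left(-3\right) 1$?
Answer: $-5723557883$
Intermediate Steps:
$O = 18$ ($O = 18 \cdot 1 = 18$)
$t{\left(Z \right)} = 6$ ($t{\left(Z \right)} = 18 - 12 = 6$)
$\left(256627 + \left(-39619 - 19559\right) \left(100761 - 4039\right)\right) + t{\left(-228 \right)} = \left(256627 + \left(-39619 - 19559\right) \left(100761 - 4039\right)\right) + 6 = \left(256627 - 5723814516\right) + 6 = -5723557889 + 6 = -5723557883$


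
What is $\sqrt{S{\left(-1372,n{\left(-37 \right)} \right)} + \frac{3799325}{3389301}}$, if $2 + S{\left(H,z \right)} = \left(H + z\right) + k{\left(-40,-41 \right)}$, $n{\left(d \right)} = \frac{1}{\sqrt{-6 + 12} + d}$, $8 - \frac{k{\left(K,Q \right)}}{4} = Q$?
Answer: $\frac{\sqrt{-55580351615744918 + 1502137168710017 \sqrt{6}}}{1129767 \sqrt{37 - \sqrt{6}}} \approx 34.306 i$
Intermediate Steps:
$k{\left(K,Q \right)} = 32 - 4 Q$
$n{\left(d \right)} = \frac{1}{d + \sqrt{6}}$ ($n{\left(d \right)} = \frac{1}{\sqrt{6} + d} = \frac{1}{d + \sqrt{6}}$)
$S{\left(H,z \right)} = 194 + H + z$ ($S{\left(H,z \right)} = -2 + \left(\left(H + z\right) + \left(32 - -164\right)\right) = -2 + \left(\left(H + z\right) + \left(32 + 164\right)\right) = -2 + \left(\left(H + z\right) + 196\right) = -2 + \left(196 + H + z\right) = 194 + H + z$)
$\sqrt{S{\left(-1372,n{\left(-37 \right)} \right)} + \frac{3799325}{3389301}} = \sqrt{\left(194 - 1372 + \frac{1}{-37 + \sqrt{6}}\right) + \frac{3799325}{3389301}} = \sqrt{\left(-1178 + \frac{1}{-37 + \sqrt{6}}\right) + 3799325 \cdot \frac{1}{3389301}} = \sqrt{\left(-1178 + \frac{1}{-37 + \sqrt{6}}\right) + \frac{3799325}{3389301}} = \sqrt{- \frac{3988797253}{3389301} + \frac{1}{-37 + \sqrt{6}}}$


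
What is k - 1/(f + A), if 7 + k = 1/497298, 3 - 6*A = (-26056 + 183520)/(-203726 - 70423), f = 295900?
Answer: -6972560959876629/996079942370746 ≈ -7.0000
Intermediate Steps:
A = 36293/60922 (A = ½ - (-26056 + 183520)/(6*(-203726 - 70423)) = ½ - 26244/(-274149) = ½ - 26244*(-1)/274149 = ½ - ⅙*(-17496/30461) = ½ + 2916/30461 = 36293/60922 ≈ 0.59573)
k = -3481085/497298 (k = -7 + 1/497298 = -3481085/497298 ≈ -7.0000)
k - 1/(f + A) = -3481085/497298 - 1/(295900 + 36293/60922) = -3481085/497298 - 1/18026856093/60922 = -3481085/497298 - 1*60922/18026856093 = -3481085/497298 - 60922/18026856093 = -6972560959876629/996079942370746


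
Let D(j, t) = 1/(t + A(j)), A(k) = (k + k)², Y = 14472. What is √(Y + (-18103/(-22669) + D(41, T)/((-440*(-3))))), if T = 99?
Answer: √150818930440586807196079590/102082587420 ≈ 120.30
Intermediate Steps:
A(k) = 4*k² (A(k) = (2*k)² = 4*k²)
D(j, t) = 1/(t + 4*j²)
√(Y + (-18103/(-22669) + D(41, T)/((-440*(-3))))) = √(14472 + (-18103/(-22669) + 1/((99 + 4*41²)*((-440*(-3)))))) = √(14472 + (-18103*(-1/22669) + 1/((99 + 4*1681)*1320))) = √(14472 + (18103/22669 + (1/1320)/(99 + 6724))) = √(14472 + (18103/22669 + (1/1320)/6823)) = √(14472 + (18103/22669 + (1/6823)*(1/1320))) = √(14472 + (18103/22669 + 1/9006360)) = √(14472 + 163042157749/204165174840) = √(2954841452442229/204165174840) = √150818930440586807196079590/102082587420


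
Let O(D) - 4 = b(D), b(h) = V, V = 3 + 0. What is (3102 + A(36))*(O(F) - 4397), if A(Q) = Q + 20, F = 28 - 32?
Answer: -13863620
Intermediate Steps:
V = 3
F = -4
b(h) = 3
O(D) = 7 (O(D) = 4 + 3 = 7)
A(Q) = 20 + Q
(3102 + A(36))*(O(F) - 4397) = (3102 + (20 + 36))*(7 - 4397) = (3102 + 56)*(-4390) = 3158*(-4390) = -13863620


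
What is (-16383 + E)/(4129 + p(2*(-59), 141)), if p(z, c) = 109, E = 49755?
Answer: 16686/2119 ≈ 7.8745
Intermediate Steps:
(-16383 + E)/(4129 + p(2*(-59), 141)) = (-16383 + 49755)/(4129 + 109) = 33372/4238 = 33372*(1/4238) = 16686/2119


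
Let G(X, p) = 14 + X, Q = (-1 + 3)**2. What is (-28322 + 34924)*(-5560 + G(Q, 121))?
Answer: -36588284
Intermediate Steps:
Q = 4 (Q = 2**2 = 4)
(-28322 + 34924)*(-5560 + G(Q, 121)) = (-28322 + 34924)*(-5560 + (14 + 4)) = 6602*(-5560 + 18) = 6602*(-5542) = -36588284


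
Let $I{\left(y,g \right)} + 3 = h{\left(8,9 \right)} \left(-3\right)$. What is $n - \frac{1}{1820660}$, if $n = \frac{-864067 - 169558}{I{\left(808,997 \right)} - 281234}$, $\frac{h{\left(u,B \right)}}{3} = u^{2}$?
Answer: $\frac{1881879410687}{513085656580} \approx 3.6678$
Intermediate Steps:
$h{\left(u,B \right)} = 3 u^{2}$
$I{\left(y,g \right)} = -579$ ($I{\left(y,g \right)} = -3 + 3 \cdot 8^{2} \left(-3\right) = -3 + 3 \cdot 64 \left(-3\right) = -3 + 192 \left(-3\right) = -3 - 576 = -579$)
$n = \frac{1033625}{281813}$ ($n = \frac{-864067 - 169558}{-579 - 281234} = - \frac{1033625}{-281813} = \left(-1033625\right) \left(- \frac{1}{281813}\right) = \frac{1033625}{281813} \approx 3.6678$)
$n - \frac{1}{1820660} = \frac{1033625}{281813} - \frac{1}{1820660} = \frac{1881879410687}{513085656580}$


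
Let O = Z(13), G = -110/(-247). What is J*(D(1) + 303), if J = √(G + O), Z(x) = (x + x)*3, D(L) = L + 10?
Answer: 1256*√299117/247 ≈ 2781.1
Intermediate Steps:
D(L) = 10 + L
Z(x) = 6*x (Z(x) = (2*x)*3 = 6*x)
G = 110/247 (G = -110*(-1/247) = 110/247 ≈ 0.44534)
O = 78 (O = 6*13 = 78)
J = 4*√299117/247 (J = √(110/247 + 78) = √(19376/247) = 4*√299117/247 ≈ 8.8569)
J*(D(1) + 303) = (4*√299117/247)*((10 + 1) + 303) = (4*√299117/247)*(11 + 303) = (4*√299117/247)*314 = 1256*√299117/247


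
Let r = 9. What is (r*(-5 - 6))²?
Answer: 9801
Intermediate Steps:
(r*(-5 - 6))² = (9*(-5 - 6))² = (9*(-11))² = (-99)² = 9801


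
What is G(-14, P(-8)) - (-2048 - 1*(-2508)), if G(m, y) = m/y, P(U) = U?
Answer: -1833/4 ≈ -458.25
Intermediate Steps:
G(-14, P(-8)) - (-2048 - 1*(-2508)) = -14/(-8) - (-2048 - 1*(-2508)) = -14*(-⅛) - (-2048 + 2508) = 7/4 - 1*460 = 7/4 - 460 = -1833/4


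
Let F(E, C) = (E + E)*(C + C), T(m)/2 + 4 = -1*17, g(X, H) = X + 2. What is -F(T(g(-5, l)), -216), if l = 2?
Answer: -36288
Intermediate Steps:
g(X, H) = 2 + X
T(m) = -42 (T(m) = -8 + 2*(-1*17) = -8 + 2*(-17) = -8 - 34 = -42)
F(E, C) = 4*C*E (F(E, C) = (2*E)*(2*C) = 4*C*E)
-F(T(g(-5, l)), -216) = -4*(-216)*(-42) = -1*36288 = -36288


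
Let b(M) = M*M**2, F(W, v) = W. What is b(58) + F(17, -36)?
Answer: 195129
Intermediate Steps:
b(M) = M**3
b(58) + F(17, -36) = 58**3 + 17 = 195112 + 17 = 195129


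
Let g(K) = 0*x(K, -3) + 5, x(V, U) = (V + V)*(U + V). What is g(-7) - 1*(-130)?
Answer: 135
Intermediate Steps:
x(V, U) = 2*V*(U + V) (x(V, U) = (2*V)*(U + V) = 2*V*(U + V))
g(K) = 5 (g(K) = 0*(2*K*(-3 + K)) + 5 = 0 + 5 = 5)
g(-7) - 1*(-130) = 5 - 1*(-130) = 5 + 130 = 135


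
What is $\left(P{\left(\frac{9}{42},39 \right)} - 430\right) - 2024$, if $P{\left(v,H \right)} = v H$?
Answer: $- \frac{34239}{14} \approx -2445.6$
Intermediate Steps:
$P{\left(v,H \right)} = H v$
$\left(P{\left(\frac{9}{42},39 \right)} - 430\right) - 2024 = \left(39 \cdot \frac{9}{42} - 430\right) - 2024 = \left(39 \cdot 9 \cdot \frac{1}{42} - 430\right) - 2024 = \left(39 \cdot \frac{3}{14} - 430\right) - 2024 = \left(\frac{117}{14} - 430\right) - 2024 = - \frac{5903}{14} - 2024 = - \frac{34239}{14}$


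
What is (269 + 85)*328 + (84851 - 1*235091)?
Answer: -34128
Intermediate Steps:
(269 + 85)*328 + (84851 - 1*235091) = 354*328 + (84851 - 235091) = 116112 - 150240 = -34128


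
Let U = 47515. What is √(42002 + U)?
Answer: √89517 ≈ 299.19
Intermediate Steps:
√(42002 + U) = √(42002 + 47515) = √89517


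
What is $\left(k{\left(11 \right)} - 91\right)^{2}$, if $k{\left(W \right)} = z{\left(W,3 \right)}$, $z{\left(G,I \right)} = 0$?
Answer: $8281$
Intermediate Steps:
$k{\left(W \right)} = 0$
$\left(k{\left(11 \right)} - 91\right)^{2} = \left(0 - 91\right)^{2} = \left(-91\right)^{2} = 8281$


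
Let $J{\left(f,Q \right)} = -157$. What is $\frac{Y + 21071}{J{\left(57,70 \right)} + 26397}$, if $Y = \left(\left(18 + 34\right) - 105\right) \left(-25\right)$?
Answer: $\frac{5599}{6560} \approx 0.85351$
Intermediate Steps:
$Y = 1325$ ($Y = \left(52 - 105\right) \left(-25\right) = \left(-53\right) \left(-25\right) = 1325$)
$\frac{Y + 21071}{J{\left(57,70 \right)} + 26397} = \frac{1325 + 21071}{-157 + 26397} = \frac{22396}{26240} = 22396 \cdot \frac{1}{26240} = \frac{5599}{6560}$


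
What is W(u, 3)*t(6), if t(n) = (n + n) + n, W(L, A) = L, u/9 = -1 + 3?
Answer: 324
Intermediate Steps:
u = 18 (u = 9*(-1 + 3) = 9*2 = 18)
t(n) = 3*n (t(n) = 2*n + n = 3*n)
W(u, 3)*t(6) = 18*(3*6) = 18*18 = 324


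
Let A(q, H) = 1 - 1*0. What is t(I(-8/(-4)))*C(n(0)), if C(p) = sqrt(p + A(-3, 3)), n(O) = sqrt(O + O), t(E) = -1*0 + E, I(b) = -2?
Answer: -2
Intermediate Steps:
A(q, H) = 1 (A(q, H) = 1 + 0 = 1)
t(E) = E (t(E) = 0 + E = E)
n(O) = sqrt(2)*sqrt(O) (n(O) = sqrt(2*O) = sqrt(2)*sqrt(O))
C(p) = sqrt(1 + p) (C(p) = sqrt(p + 1) = sqrt(1 + p))
t(I(-8/(-4)))*C(n(0)) = -2*sqrt(1 + sqrt(2)*sqrt(0)) = -2*sqrt(1 + sqrt(2)*0) = -2*sqrt(1 + 0) = -2*sqrt(1) = -2*1 = -2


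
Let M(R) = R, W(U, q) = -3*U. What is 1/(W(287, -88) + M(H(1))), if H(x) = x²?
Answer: -1/860 ≈ -0.0011628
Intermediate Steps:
1/(W(287, -88) + M(H(1))) = 1/(-3*287 + 1²) = 1/(-861 + 1) = 1/(-860) = -1/860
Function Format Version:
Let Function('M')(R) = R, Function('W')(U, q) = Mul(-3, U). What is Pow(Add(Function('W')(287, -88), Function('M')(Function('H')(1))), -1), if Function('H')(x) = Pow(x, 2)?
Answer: Rational(-1, 860) ≈ -0.0011628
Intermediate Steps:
Pow(Add(Function('W')(287, -88), Function('M')(Function('H')(1))), -1) = Pow(Add(Mul(-3, 287), Pow(1, 2)), -1) = Pow(Add(-861, 1), -1) = Pow(-860, -1) = Rational(-1, 860)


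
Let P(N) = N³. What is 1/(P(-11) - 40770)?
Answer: -1/42101 ≈ -2.3752e-5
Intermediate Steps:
1/(P(-11) - 40770) = 1/((-11)³ - 40770) = 1/(-1331 - 40770) = 1/(-42101) = -1/42101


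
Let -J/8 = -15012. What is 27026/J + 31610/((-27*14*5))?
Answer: -6935473/420336 ≈ -16.500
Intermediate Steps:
J = 120096 (J = -8*(-15012) = 120096)
27026/J + 31610/((-27*14*5)) = 27026/120096 + 31610/((-27*14*5)) = 27026*(1/120096) + 31610/((-378*5)) = 13513/60048 + 31610/(-1890) = 13513/60048 + 31610*(-1/1890) = 13513/60048 - 3161/189 = -6935473/420336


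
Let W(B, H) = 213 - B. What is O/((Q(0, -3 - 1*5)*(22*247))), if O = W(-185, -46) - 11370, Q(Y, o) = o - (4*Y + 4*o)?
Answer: -211/2508 ≈ -0.084131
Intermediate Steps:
Q(Y, o) = -4*Y - 3*o (Q(Y, o) = o + (-4*Y - 4*o) = -4*Y - 3*o)
O = -10972 (O = (213 - 1*(-185)) - 11370 = (213 + 185) - 11370 = 398 - 11370 = -10972)
O/((Q(0, -3 - 1*5)*(22*247))) = -10972*1/(5434*(-4*0 - 3*(-3 - 1*5))) = -10972*1/(5434*(0 - 3*(-3 - 5))) = -10972*1/(5434*(0 - 3*(-8))) = -10972*1/(5434*(0 + 24)) = -10972/(24*5434) = -10972/130416 = -10972*1/130416 = -211/2508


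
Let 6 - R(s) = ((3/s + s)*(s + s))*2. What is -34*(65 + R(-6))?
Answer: 2890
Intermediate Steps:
R(s) = 6 - 4*s*(s + 3/s) (R(s) = 6 - (3/s + s)*(s + s)*2 = 6 - (s + 3/s)*(2*s)*2 = 6 - 2*s*(s + 3/s)*2 = 6 - 4*s*(s + 3/s))
-34*(65 + R(-6)) = -34*(65 + (-6 - 4*(-6)²)) = -34*(65 + (-6 - 4*36)) = -34*(65 + (-6 - 144)) = -34*(65 - 150) = -34*(-85) = 2890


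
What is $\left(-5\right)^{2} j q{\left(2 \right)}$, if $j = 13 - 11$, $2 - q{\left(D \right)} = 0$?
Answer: $100$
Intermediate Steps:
$q{\left(D \right)} = 2$ ($q{\left(D \right)} = 2 - 0 = 2 + 0 = 2$)
$j = 2$
$\left(-5\right)^{2} j q{\left(2 \right)} = \left(-5\right)^{2} \cdot 2 \cdot 2 = 25 \cdot 2 \cdot 2 = 50 \cdot 2 = 100$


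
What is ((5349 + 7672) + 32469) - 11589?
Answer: 33901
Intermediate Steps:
((5349 + 7672) + 32469) - 11589 = (13021 + 32469) - 11589 = 45490 - 11589 = 33901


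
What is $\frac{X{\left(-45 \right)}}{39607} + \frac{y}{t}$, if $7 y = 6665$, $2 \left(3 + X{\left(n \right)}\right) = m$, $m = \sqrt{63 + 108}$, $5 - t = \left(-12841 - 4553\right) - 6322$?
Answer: $\frac{263482514}{6576623529} + \frac{3 \sqrt{19}}{79214} \approx 0.040229$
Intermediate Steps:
$t = 23721$ ($t = 5 - \left(\left(-12841 - 4553\right) - 6322\right) = 5 - \left(-17394 - 6322\right) = 5 - -23716 = 5 + 23716 = 23721$)
$m = 3 \sqrt{19}$ ($m = \sqrt{171} = 3 \sqrt{19} \approx 13.077$)
$X{\left(n \right)} = -3 + \frac{3 \sqrt{19}}{2}$
$y = \frac{6665}{7}$ ($y = \frac{1}{7} \cdot 6665 = \frac{6665}{7} \approx 952.14$)
$\frac{X{\left(-45 \right)}}{39607} + \frac{y}{t} = \frac{-3 + \frac{3 \sqrt{19}}{2}}{39607} + \frac{6665}{7 \cdot 23721} = \left(-3 + \frac{3 \sqrt{19}}{2}\right) \frac{1}{39607} + \frac{6665}{7} \cdot \frac{1}{23721} = \left(- \frac{3}{39607} + \frac{3 \sqrt{19}}{79214}\right) + \frac{6665}{166047} = \frac{263482514}{6576623529} + \frac{3 \sqrt{19}}{79214}$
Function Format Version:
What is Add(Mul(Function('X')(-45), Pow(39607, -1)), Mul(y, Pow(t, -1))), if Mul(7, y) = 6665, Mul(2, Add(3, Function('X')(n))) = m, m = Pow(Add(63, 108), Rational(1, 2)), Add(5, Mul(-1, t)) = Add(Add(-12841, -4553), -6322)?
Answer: Add(Rational(263482514, 6576623529), Mul(Rational(3, 79214), Pow(19, Rational(1, 2)))) ≈ 0.040229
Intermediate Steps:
t = 23721 (t = Add(5, Mul(-1, Add(Add(-12841, -4553), -6322))) = Add(5, Mul(-1, Add(-17394, -6322))) = Add(5, Mul(-1, -23716)) = Add(5, 23716) = 23721)
m = Mul(3, Pow(19, Rational(1, 2))) (m = Pow(171, Rational(1, 2)) = Mul(3, Pow(19, Rational(1, 2))) ≈ 13.077)
Function('X')(n) = Add(-3, Mul(Rational(3, 2), Pow(19, Rational(1, 2)))) (Function('X')(n) = Add(-3, Mul(Rational(1, 2), Mul(3, Pow(19, Rational(1, 2))))) = Add(-3, Mul(Rational(3, 2), Pow(19, Rational(1, 2)))))
y = Rational(6665, 7) (y = Mul(Rational(1, 7), 6665) = Rational(6665, 7) ≈ 952.14)
Add(Mul(Function('X')(-45), Pow(39607, -1)), Mul(y, Pow(t, -1))) = Add(Mul(Add(-3, Mul(Rational(3, 2), Pow(19, Rational(1, 2)))), Pow(39607, -1)), Mul(Rational(6665, 7), Pow(23721, -1))) = Add(Mul(Add(-3, Mul(Rational(3, 2), Pow(19, Rational(1, 2)))), Rational(1, 39607)), Mul(Rational(6665, 7), Rational(1, 23721))) = Add(Add(Rational(-3, 39607), Mul(Rational(3, 79214), Pow(19, Rational(1, 2)))), Rational(6665, 166047)) = Add(Rational(263482514, 6576623529), Mul(Rational(3, 79214), Pow(19, Rational(1, 2))))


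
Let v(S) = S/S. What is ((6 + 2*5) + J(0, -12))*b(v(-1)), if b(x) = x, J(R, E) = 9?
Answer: 25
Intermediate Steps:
v(S) = 1
((6 + 2*5) + J(0, -12))*b(v(-1)) = ((6 + 2*5) + 9)*1 = ((6 + 10) + 9)*1 = (16 + 9)*1 = 25*1 = 25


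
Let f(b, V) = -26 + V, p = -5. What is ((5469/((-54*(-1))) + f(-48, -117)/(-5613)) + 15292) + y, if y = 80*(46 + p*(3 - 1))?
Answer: 615408307/33678 ≈ 18273.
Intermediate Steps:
y = 2880 (y = 80*(46 - 5*(3 - 1)) = 80*(46 - 5*2) = 80*(46 - 10) = 80*36 = 2880)
((5469/((-54*(-1))) + f(-48, -117)/(-5613)) + 15292) + y = ((5469/((-54*(-1))) + (-26 - 117)/(-5613)) + 15292) + 2880 = ((5469/54 - 143*(-1/5613)) + 15292) + 2880 = ((5469*(1/54) + 143/5613) + 15292) + 2880 = ((1823/18 + 143/5613) + 15292) + 2880 = (3411691/33678 + 15292) + 2880 = 518415667/33678 + 2880 = 615408307/33678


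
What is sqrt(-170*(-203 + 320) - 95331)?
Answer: I*sqrt(115221) ≈ 339.44*I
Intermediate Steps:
sqrt(-170*(-203 + 320) - 95331) = sqrt(-170*117 - 95331) = sqrt(-19890 - 95331) = sqrt(-115221) = I*sqrt(115221)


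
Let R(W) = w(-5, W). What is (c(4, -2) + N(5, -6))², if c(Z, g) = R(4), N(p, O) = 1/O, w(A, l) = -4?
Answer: 625/36 ≈ 17.361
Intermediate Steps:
R(W) = -4
c(Z, g) = -4
(c(4, -2) + N(5, -6))² = (-4 + 1/(-6))² = (-4 - ⅙)² = (-25/6)² = 625/36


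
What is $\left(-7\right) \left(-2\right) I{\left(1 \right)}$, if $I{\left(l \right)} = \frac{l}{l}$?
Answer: $14$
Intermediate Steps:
$I{\left(l \right)} = 1$
$\left(-7\right) \left(-2\right) I{\left(1 \right)} = \left(-7\right) \left(-2\right) 1 = 14 \cdot 1 = 14$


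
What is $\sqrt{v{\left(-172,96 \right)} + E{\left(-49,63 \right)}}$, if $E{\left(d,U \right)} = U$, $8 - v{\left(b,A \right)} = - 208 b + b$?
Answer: $i \sqrt{35533} \approx 188.5 i$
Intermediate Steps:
$v{\left(b,A \right)} = 8 + 207 b$ ($v{\left(b,A \right)} = 8 - \left(- 208 b + b\right) = 8 - - 207 b = 8 + 207 b$)
$\sqrt{v{\left(-172,96 \right)} + E{\left(-49,63 \right)}} = \sqrt{\left(8 + 207 \left(-172\right)\right) + 63} = \sqrt{\left(8 - 35604\right) + 63} = \sqrt{-35596 + 63} = \sqrt{-35533} = i \sqrt{35533}$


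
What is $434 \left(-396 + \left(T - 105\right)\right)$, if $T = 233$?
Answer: $-116312$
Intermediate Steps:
$434 \left(-396 + \left(T - 105\right)\right) = 434 \left(-396 + \left(233 - 105\right)\right) = 434 \left(-396 + 128\right) = 434 \left(-268\right) = -116312$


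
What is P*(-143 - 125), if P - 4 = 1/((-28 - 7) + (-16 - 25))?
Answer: -20301/19 ≈ -1068.5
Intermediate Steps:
P = 303/76 (P = 4 + 1/((-28 - 7) + (-16 - 25)) = 4 + 1/(-35 - 41) = 4 + 1/(-76) = 4 - 1/76 = 303/76 ≈ 3.9868)
P*(-143 - 125) = 303*(-143 - 125)/76 = (303/76)*(-268) = -20301/19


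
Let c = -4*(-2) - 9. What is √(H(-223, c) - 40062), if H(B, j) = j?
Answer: I*√40063 ≈ 200.16*I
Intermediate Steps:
c = -1 (c = 8 - 9 = -1)
√(H(-223, c) - 40062) = √(-1 - 40062) = √(-40063) = I*√40063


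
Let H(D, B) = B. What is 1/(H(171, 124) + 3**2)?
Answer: 1/133 ≈ 0.0075188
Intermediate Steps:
1/(H(171, 124) + 3**2) = 1/(124 + 3**2) = 1/(124 + 9) = 1/133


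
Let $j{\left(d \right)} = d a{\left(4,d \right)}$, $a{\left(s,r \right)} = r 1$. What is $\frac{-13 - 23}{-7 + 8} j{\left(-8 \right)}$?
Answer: $-2304$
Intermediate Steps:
$a{\left(s,r \right)} = r$
$j{\left(d \right)} = d^{2}$ ($j{\left(d \right)} = d d = d^{2}$)
$\frac{-13 - 23}{-7 + 8} j{\left(-8 \right)} = \frac{-13 - 23}{-7 + 8} \left(-8\right)^{2} = - \frac{36}{1} \cdot 64 = \left(-36\right) 1 \cdot 64 = \left(-36\right) 64 = -2304$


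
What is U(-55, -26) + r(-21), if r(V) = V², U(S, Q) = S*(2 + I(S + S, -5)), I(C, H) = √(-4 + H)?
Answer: 331 - 165*I ≈ 331.0 - 165.0*I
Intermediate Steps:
U(S, Q) = S*(2 + 3*I) (U(S, Q) = S*(2 + √(-4 - 5)) = S*(2 + √(-9)) = S*(2 + 3*I))
U(-55, -26) + r(-21) = -55*(2 + 3*I) + (-21)² = (-110 - 165*I) + 441 = 331 - 165*I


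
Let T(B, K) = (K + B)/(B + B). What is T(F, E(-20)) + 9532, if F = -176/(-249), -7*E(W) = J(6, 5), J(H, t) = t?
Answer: 23486835/2464 ≈ 9532.0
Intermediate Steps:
E(W) = -5/7 (E(W) = -⅐*5 = -5/7)
F = 176/249 (F = -176*(-1/249) = 176/249 ≈ 0.70683)
T(B, K) = (B + K)/(2*B) (T(B, K) = (B + K)/((2*B)) = (B + K)*(1/(2*B)) = (B + K)/(2*B))
T(F, E(-20)) + 9532 = (176/249 - 5/7)/(2*(176/249)) + 9532 = (½)*(249/176)*(-13/1743) + 9532 = -13/2464 + 9532 = 23486835/2464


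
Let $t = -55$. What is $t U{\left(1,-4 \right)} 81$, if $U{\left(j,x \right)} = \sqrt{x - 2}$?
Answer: $- 4455 i \sqrt{6} \approx - 10912.0 i$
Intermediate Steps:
$U{\left(j,x \right)} = \sqrt{-2 + x}$
$t U{\left(1,-4 \right)} 81 = - 55 \sqrt{-2 - 4} \cdot 81 = - 55 \sqrt{-6} \cdot 81 = - 55 i \sqrt{6} \cdot 81 = - 4455 i \sqrt{6}$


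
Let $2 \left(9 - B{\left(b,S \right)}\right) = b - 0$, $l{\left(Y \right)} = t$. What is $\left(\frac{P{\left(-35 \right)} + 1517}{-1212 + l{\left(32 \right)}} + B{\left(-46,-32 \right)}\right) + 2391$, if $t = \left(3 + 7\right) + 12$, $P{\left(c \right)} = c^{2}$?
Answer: $\frac{1440314}{595} \approx 2420.7$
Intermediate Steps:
$t = 22$ ($t = 10 + 12 = 22$)
$l{\left(Y \right)} = 22$
$B{\left(b,S \right)} = 9 - \frac{b}{2}$ ($B{\left(b,S \right)} = 9 - \frac{b - 0}{2} = 9 - \frac{b + 0}{2} = 9 - \frac{b}{2}$)
$\left(\frac{P{\left(-35 \right)} + 1517}{-1212 + l{\left(32 \right)}} + B{\left(-46,-32 \right)}\right) + 2391 = \left(\frac{\left(-35\right)^{2} + 1517}{-1212 + 22} + \left(9 - -23\right)\right) + 2391 = \left(\frac{1225 + 1517}{-1190} + \left(9 + 23\right)\right) + 2391 = \left(2742 \left(- \frac{1}{1190}\right) + 32\right) + 2391 = \left(- \frac{1371}{595} + 32\right) + 2391 = \frac{17669}{595} + 2391 = \frac{1440314}{595}$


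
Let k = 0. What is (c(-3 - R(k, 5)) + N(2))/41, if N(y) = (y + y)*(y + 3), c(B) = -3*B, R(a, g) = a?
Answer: 29/41 ≈ 0.70732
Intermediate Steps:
N(y) = 2*y*(3 + y) (N(y) = (2*y)*(3 + y) = 2*y*(3 + y))
(c(-3 - R(k, 5)) + N(2))/41 = (-3*(-3 - 1*0) + 2*2*(3 + 2))/41 = (-3*(-3 + 0) + 2*2*5)*(1/41) = (-3*(-3) + 20)*(1/41) = (9 + 20)*(1/41) = 29*(1/41) = 29/41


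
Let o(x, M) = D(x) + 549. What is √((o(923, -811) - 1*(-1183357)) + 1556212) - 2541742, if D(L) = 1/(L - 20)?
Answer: -2541742 + √2234316879165/903 ≈ -2.5401e+6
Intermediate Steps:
D(L) = 1/(-20 + L)
o(x, M) = 549 + 1/(-20 + x) (o(x, M) = 1/(-20 + x) + 549 = 549 + 1/(-20 + x))
√((o(923, -811) - 1*(-1183357)) + 1556212) - 2541742 = √(((-10979 + 549*923)/(-20 + 923) - 1*(-1183357)) + 1556212) - 2541742 = √(((-10979 + 506727)/903 + 1183357) + 1556212) - 2541742 = √(((1/903)*495748 + 1183357) + 1556212) - 2541742 = √((495748/903 + 1183357) + 1556212) - 2541742 = √(1069067119/903 + 1556212) - 2541742 = √(2474326555/903) - 2541742 = √2234316879165/903 - 2541742 = -2541742 + √2234316879165/903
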